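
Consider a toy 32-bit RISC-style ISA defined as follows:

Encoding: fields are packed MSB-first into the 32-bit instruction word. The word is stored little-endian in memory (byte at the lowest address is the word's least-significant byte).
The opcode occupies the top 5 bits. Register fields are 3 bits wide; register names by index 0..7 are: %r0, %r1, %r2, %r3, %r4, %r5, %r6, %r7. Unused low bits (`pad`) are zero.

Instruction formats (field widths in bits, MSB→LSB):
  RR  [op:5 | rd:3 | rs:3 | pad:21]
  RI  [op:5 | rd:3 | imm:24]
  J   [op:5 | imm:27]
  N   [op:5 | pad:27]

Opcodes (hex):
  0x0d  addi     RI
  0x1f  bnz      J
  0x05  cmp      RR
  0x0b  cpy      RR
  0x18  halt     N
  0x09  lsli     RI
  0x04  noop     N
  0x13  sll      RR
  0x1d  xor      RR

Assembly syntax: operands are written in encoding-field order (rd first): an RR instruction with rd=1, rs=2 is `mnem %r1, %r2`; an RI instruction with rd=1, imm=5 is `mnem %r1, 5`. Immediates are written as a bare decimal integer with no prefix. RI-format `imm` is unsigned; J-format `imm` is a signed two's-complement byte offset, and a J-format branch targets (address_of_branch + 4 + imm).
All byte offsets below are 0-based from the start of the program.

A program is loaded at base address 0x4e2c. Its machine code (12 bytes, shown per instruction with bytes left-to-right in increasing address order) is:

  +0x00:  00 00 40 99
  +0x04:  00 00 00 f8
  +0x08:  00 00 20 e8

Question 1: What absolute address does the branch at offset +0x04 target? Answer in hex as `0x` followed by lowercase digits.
@+04  little-endian(00 00 00 f8) = 0xf8000000
  op=0xf8000000>>27=0x1f ⇒ bnz (J)
  imm@[26:0]=0x0 ⇒ 0
  target = base 0x4e2c + off 0x04 + 4 + imm 0 = 0x4e34

0x4e34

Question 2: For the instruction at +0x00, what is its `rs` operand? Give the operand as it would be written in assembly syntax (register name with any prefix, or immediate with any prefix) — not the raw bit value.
+0x00: 00 00 40 99 ⇒ word 0x99400000 (little)
  op=0x99400000>>27=0x13 ⇒ sll (RR)
  rd: (w>>24)&0x7=0x1 → %r1
  rs: (w>>21)&0x7=0x2 → %r2

%r2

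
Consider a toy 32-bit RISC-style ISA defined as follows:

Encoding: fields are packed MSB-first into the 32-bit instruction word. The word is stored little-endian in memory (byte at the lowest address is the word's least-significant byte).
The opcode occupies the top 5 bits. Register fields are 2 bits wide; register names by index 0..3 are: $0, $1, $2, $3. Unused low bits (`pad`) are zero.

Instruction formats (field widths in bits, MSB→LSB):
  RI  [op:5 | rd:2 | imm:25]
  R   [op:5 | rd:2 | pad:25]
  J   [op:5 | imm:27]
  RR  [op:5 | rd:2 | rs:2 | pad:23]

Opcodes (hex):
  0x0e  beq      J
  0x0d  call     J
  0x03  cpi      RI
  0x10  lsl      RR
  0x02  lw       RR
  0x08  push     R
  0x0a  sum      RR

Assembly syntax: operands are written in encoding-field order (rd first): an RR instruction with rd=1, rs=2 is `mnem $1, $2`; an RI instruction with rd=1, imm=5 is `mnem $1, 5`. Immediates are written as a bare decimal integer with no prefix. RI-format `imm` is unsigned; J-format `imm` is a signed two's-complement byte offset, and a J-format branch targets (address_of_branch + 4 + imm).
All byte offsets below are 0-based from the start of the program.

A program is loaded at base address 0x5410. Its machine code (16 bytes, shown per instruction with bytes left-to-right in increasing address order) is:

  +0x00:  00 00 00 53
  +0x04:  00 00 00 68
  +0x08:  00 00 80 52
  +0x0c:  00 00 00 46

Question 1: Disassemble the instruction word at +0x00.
sum $1, $2

@+00  little-endian(00 00 00 53) = 0x53000000
  top 5b → 0xa → sum [RR]
  rd@[26:25]=0x1 ⇒ $1
  rs@[24:23]=0x2 ⇒ $2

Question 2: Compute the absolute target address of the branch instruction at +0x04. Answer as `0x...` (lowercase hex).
0x5418

off 0x04: read 00 00 00 68 as little → 0x68000000
  top 5b → 0xd → call [J]
  imm@[26:0]=0x0 ⇒ 0
  target = base 0x5410 + off 0x04 + 4 + imm 0 = 0x5418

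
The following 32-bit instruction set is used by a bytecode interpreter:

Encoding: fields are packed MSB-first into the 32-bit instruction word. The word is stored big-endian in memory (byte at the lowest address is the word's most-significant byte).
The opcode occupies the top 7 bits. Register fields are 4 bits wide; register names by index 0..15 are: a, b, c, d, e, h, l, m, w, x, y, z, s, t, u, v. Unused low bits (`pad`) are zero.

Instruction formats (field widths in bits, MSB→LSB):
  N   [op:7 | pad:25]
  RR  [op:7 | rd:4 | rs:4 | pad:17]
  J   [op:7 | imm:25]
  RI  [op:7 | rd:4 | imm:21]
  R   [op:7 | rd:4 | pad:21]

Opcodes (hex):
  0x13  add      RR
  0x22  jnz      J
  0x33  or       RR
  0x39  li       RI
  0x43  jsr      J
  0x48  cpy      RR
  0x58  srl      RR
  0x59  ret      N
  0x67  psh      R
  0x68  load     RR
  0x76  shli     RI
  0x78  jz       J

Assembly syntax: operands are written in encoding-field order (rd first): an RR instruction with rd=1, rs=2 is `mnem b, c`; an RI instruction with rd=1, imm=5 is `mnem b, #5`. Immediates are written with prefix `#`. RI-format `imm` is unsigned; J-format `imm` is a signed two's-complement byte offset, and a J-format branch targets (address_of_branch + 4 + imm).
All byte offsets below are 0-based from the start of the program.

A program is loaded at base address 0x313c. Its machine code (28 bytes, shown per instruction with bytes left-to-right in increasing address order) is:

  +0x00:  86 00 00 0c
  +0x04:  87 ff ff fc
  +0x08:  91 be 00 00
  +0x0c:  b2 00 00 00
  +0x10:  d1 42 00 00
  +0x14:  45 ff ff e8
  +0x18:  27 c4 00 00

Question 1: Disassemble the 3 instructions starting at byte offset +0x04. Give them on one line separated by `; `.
+0x04: 87 ff ff fc ⇒ word 0x87fffffc (big)
  op=0x87fffffc>>25=0x43 ⇒ jsr (J)
  imm@[24:0]=0x1fffffc (s25→-4) ⇒ #-4
+0x08: 91 be 00 00 ⇒ word 0x91be0000 (big)
  op=0x91be0000>>25=0x48 ⇒ cpy (RR)
  rd@[24:21]=0xd ⇒ t
  rs@[20:17]=0xf ⇒ v
+0x0c: b2 00 00 00 ⇒ word 0xb2000000 (big)
  op=0xb2000000>>25=0x59 ⇒ ret (N)

jsr #-4; cpy t, v; ret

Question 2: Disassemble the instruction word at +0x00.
jsr #12

[00] 86 00 00 0c → 0x8600000c
  opcode bits[31:25]=0x43: jsr/J
  imm@[24:0]=0xc ⇒ #12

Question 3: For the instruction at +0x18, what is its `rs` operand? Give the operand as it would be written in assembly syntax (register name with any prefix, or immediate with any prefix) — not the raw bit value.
off 0x18: read 27 c4 00 00 as big → 0x27c40000
  op=0x27c40000>>25=0x13 ⇒ add (RR)
  rd: (w>>21)&0xf=0xe → u
  rs: (w>>17)&0xf=0x2 → c

c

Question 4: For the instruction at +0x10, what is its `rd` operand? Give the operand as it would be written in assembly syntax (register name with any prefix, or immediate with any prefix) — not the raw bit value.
y

+0x10: d1 42 00 00 ⇒ word 0xd1420000 (big)
  op=0xd1420000>>25=0x68 ⇒ load (RR)
  rd: (w>>21)&0xf=0xa → y
  rs: (w>>17)&0xf=0x1 → b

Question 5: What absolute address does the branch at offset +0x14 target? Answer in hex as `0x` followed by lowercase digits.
[14] 45 ff ff e8 → 0x45ffffe8
  opcode bits[31:25]=0x22: jnz/J
  imm: (w>>0)&0x1ffffff=0x1ffffe8 (s25→-24) → #-24
  target = base 0x313c + off 0x14 + 4 + imm -24 = 0x313c

0x313c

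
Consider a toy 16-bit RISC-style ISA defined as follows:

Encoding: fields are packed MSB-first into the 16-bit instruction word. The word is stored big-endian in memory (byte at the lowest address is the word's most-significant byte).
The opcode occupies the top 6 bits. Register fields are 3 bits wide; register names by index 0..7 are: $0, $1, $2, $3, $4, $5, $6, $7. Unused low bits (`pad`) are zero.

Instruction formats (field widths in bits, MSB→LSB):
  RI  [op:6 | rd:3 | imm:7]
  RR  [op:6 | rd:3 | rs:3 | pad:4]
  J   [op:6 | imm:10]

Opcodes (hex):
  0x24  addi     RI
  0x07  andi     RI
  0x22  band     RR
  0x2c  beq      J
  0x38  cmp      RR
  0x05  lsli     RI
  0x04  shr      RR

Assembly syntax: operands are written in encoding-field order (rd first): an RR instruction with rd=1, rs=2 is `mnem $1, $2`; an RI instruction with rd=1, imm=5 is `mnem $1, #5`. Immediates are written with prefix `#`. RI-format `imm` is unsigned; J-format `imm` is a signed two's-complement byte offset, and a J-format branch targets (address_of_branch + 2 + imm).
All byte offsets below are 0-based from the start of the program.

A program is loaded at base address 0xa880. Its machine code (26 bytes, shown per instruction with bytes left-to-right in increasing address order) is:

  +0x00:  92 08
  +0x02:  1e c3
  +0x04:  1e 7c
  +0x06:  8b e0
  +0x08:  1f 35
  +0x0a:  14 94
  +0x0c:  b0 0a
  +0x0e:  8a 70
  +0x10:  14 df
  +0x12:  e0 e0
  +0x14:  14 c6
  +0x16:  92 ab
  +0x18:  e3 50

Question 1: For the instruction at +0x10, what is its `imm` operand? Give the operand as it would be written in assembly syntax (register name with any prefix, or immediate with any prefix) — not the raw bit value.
+0x10: 14 df ⇒ word 0x14df (big)
  opcode bits[15:10]=0x5: lsli/RI
  rd: (w>>7)&0x7=0x1 → $1
  imm: (w>>0)&0x7f=0x5f → #95

#95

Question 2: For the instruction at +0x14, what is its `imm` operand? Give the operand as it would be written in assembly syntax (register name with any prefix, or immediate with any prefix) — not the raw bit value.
[14] 14 c6 → 0x14c6
  opcode bits[15:10]=0x5: lsli/RI
  rd: (w>>7)&0x7=0x1 → $1
  imm: (w>>0)&0x7f=0x46 → #70

#70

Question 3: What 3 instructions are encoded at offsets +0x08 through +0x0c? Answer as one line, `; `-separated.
off 0x08: read 1f 35 as big → 0x1f35
  opcode bits[15:10]=0x7: andi/RI
  rd@[9:7]=0x6 ⇒ $6
  imm@[6:0]=0x35 ⇒ #53
off 0x0a: read 14 94 as big → 0x1494
  opcode bits[15:10]=0x5: lsli/RI
  rd@[9:7]=0x1 ⇒ $1
  imm@[6:0]=0x14 ⇒ #20
off 0x0c: read b0 0a as big → 0xb00a
  opcode bits[15:10]=0x2c: beq/J
  imm@[9:0]=0xa ⇒ #10

andi $6, #53; lsli $1, #20; beq #10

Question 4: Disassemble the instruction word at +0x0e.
band $4, $7

@+0e  big-endian(8a 70) = 0x8a70
  top 6b → 0x22 → band [RR]
  rd@[9:7]=0x4 ⇒ $4
  rs@[6:4]=0x7 ⇒ $7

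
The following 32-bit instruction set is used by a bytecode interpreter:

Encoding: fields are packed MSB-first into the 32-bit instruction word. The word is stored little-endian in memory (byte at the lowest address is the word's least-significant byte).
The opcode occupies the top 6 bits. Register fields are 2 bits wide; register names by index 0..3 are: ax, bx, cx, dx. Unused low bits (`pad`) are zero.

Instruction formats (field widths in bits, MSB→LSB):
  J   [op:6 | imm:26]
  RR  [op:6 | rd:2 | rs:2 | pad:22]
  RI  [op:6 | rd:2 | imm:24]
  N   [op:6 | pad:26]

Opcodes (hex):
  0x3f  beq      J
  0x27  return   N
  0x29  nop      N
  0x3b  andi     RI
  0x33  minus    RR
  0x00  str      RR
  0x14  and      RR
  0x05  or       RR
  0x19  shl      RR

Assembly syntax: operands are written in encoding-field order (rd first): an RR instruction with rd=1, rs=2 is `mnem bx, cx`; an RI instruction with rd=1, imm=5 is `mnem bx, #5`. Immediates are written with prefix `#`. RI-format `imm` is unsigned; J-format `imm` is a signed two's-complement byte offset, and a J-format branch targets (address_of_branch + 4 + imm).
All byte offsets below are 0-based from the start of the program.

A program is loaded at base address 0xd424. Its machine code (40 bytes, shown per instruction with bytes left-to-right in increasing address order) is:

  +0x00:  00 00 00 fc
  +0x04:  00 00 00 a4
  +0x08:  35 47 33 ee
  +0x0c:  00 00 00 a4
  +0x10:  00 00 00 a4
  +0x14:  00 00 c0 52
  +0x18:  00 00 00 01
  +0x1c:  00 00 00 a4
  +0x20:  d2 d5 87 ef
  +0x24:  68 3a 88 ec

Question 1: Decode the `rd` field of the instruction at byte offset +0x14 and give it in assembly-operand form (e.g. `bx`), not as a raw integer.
cx

@+14  little-endian(00 00 c0 52) = 0x52c00000
  op=0x52c00000>>26=0x14 ⇒ and (RR)
  rd@[25:24]=0x2 ⇒ cx
  rs@[23:22]=0x3 ⇒ dx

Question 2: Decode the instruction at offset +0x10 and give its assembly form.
[10] 00 00 00 a4 → 0xa4000000
  top 6b → 0x29 → nop [N]

nop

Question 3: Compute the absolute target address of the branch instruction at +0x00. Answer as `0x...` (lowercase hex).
0xd428

+0x00: 00 00 00 fc ⇒ word 0xfc000000 (little)
  op=0xfc000000>>26=0x3f ⇒ beq (J)
  imm: (w>>0)&0x3ffffff=0x0 → #0
  target = base 0xd424 + off 0x00 + 4 + imm 0 = 0xd428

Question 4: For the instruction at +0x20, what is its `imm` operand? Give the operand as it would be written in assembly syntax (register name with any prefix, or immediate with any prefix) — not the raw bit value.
@+20  little-endian(d2 d5 87 ef) = 0xef87d5d2
  opcode bits[31:26]=0x3b: andi/RI
  rd: (w>>24)&0x3=0x3 → dx
  imm: (w>>0)&0xffffff=0x87d5d2 → #8902098

#8902098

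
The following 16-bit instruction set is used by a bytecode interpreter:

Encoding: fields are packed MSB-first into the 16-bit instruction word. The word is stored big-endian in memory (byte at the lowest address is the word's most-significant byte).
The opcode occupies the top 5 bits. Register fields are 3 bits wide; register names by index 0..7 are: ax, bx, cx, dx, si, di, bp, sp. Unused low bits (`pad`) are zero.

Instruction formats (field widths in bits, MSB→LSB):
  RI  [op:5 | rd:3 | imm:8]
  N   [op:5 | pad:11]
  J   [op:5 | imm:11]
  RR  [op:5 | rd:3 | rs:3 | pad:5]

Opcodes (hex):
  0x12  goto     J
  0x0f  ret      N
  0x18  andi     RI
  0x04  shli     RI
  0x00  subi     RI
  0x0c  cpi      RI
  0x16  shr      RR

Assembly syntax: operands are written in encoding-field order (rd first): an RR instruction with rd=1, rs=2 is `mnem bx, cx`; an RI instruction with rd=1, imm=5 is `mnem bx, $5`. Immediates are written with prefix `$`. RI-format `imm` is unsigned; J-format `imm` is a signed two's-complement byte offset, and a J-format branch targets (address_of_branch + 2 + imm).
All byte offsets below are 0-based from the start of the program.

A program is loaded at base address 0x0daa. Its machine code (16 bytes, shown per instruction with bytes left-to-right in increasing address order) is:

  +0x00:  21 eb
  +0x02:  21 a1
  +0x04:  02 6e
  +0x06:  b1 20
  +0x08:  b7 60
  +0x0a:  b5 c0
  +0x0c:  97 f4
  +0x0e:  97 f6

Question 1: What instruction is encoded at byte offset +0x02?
shli bx, $161

off 0x02: read 21 a1 as big → 0x21a1
  opcode bits[15:11]=0x4: shli/RI
  [10:8] rd=1 = bx
  [7:0] imm=161 = $161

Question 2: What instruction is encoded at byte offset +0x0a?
shr di, bp

off 0x0a: read b5 c0 as big → 0xb5c0
  op=0xb5c0>>11=0x16 ⇒ shr (RR)
  rd@[10:8]=0x5 ⇒ di
  rs@[7:5]=0x6 ⇒ bp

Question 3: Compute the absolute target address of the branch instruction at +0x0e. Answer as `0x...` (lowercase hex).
0x0db0

[0e] 97 f6 → 0x97f6
  top 5b → 0x12 → goto [J]
  imm@[10:0]=0x7f6 (s11→-10) ⇒ $-10
  target = base 0x0daa + off 0x0e + 2 + imm -10 = 0x0db0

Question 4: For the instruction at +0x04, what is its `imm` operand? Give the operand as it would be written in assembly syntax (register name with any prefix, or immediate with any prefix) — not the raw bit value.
$110

[04] 02 6e → 0x026e
  top 5b → 0x0 → subi [RI]
  [10:8] rd=2 = cx
  [7:0] imm=110 = $110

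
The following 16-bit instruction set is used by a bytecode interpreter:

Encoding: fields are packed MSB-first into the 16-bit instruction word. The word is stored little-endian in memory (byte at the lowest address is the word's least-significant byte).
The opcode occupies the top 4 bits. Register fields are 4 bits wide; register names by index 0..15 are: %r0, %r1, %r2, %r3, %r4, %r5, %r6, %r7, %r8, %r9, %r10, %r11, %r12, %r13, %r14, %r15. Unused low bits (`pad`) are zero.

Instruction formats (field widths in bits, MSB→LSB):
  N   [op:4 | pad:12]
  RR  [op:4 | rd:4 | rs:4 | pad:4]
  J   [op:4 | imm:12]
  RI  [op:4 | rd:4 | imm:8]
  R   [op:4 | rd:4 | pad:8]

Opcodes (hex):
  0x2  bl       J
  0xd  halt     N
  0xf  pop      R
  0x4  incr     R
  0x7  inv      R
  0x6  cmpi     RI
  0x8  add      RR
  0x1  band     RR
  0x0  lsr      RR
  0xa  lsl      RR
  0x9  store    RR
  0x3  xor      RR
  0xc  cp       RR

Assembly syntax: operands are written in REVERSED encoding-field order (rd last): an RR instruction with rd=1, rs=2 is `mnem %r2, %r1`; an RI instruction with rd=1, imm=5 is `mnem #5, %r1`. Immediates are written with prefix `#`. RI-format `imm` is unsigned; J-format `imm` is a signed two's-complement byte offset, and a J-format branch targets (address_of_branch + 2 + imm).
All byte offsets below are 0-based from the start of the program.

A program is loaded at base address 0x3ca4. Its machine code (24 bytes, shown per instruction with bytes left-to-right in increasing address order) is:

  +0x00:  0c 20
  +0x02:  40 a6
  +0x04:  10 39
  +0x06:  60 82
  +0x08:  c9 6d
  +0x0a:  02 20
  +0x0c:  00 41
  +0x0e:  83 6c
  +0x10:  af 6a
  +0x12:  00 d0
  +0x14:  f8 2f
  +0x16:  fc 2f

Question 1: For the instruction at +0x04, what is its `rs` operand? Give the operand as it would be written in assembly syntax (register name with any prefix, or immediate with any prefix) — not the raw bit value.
%r1

@+04  little-endian(10 39) = 0x3910
  top 4b → 0x3 → xor [RR]
  rd@[11:8]=0x9 ⇒ %r9
  rs@[7:4]=0x1 ⇒ %r1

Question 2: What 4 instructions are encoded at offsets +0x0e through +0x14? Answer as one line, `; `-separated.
cmpi #131, %r12; cmpi #175, %r10; halt; bl #-8

+0x0e: 83 6c ⇒ word 0x6c83 (little)
  top 4b → 0x6 → cmpi [RI]
  rd@[11:8]=0xc ⇒ %r12
  imm@[7:0]=0x83 ⇒ #131
+0x10: af 6a ⇒ word 0x6aaf (little)
  top 4b → 0x6 → cmpi [RI]
  rd@[11:8]=0xa ⇒ %r10
  imm@[7:0]=0xaf ⇒ #175
+0x12: 00 d0 ⇒ word 0xd000 (little)
  top 4b → 0xd → halt [N]
+0x14: f8 2f ⇒ word 0x2ff8 (little)
  top 4b → 0x2 → bl [J]
  imm@[11:0]=0xff8 (s12→-8) ⇒ #-8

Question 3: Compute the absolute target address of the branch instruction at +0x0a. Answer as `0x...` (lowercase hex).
@+0a  little-endian(02 20) = 0x2002
  top 4b → 0x2 → bl [J]
  [11:0] imm=2 = #2
  target = base 0x3ca4 + off 0x0a + 2 + imm 2 = 0x3cb2

0x3cb2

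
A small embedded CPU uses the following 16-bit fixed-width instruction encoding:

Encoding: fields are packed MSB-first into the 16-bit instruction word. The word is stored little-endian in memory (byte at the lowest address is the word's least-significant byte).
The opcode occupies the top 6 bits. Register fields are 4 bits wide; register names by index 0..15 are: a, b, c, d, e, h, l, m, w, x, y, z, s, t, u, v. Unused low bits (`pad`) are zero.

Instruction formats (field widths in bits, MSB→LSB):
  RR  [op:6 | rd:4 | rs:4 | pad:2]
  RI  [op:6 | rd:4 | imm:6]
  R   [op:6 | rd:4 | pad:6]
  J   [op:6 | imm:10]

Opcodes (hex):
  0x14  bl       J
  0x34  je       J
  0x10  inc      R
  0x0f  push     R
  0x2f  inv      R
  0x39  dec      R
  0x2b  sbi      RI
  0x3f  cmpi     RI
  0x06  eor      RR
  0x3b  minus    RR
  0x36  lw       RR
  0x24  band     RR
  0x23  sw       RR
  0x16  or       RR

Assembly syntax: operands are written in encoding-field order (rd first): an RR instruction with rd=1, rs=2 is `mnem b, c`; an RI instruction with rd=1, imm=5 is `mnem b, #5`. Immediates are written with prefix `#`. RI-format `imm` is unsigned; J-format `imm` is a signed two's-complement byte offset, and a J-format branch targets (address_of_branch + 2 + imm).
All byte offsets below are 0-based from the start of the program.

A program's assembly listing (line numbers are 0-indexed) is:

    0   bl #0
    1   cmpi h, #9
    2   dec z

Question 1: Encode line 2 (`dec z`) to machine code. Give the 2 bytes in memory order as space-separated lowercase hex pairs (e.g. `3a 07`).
c0 e6

2. dec fields op=0x39:6|rd=11:4|pad=0:6 → word e6c0h → c0 e6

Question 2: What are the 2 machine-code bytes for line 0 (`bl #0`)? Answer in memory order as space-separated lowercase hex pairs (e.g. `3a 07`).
L0: bl op=0x14:6|imm=0:10 ⇒ 0x5000 ⇒ little 00 50

00 50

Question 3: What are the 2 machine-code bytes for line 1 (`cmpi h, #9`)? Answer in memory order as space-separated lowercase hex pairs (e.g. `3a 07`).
49 fd

L1: cmpi op=0x3f:6|rd=5:4|imm=9:6 ⇒ 0xfd49 ⇒ little 49 fd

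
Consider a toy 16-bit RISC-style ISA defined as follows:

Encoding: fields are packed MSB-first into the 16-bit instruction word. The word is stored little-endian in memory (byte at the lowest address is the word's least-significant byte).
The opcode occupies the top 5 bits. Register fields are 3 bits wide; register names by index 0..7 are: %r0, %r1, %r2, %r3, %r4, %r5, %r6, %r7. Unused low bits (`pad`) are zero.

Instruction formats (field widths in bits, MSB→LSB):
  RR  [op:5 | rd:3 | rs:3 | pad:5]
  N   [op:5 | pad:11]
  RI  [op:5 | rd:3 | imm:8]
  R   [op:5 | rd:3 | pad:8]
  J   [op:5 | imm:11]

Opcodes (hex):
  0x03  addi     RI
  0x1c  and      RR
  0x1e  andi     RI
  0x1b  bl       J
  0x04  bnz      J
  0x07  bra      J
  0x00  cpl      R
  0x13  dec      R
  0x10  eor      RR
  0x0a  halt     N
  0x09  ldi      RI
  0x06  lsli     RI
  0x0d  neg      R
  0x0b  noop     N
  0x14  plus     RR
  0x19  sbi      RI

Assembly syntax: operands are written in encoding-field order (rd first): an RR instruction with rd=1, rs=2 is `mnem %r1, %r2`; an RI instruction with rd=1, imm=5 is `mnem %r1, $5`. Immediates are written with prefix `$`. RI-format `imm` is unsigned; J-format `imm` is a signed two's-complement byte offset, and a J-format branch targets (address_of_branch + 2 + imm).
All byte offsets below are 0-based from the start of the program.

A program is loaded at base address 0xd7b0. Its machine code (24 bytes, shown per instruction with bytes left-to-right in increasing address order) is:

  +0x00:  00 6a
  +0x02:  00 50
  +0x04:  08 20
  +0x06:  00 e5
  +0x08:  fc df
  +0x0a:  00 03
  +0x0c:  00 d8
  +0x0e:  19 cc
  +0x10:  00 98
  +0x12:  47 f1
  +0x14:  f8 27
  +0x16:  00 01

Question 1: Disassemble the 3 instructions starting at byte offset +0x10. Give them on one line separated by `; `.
dec %r0; andi %r1, $71; bnz $-8

off 0x10: read 00 98 as little → 0x9800
  op=0x9800>>11=0x13 ⇒ dec (R)
  rd@[10:8]=0x0 ⇒ %r0
off 0x12: read 47 f1 as little → 0xf147
  op=0xf147>>11=0x1e ⇒ andi (RI)
  rd@[10:8]=0x1 ⇒ %r1
  imm@[7:0]=0x47 ⇒ $71
off 0x14: read f8 27 as little → 0x27f8
  op=0x27f8>>11=0x4 ⇒ bnz (J)
  imm@[10:0]=0x7f8 (s11→-8) ⇒ $-8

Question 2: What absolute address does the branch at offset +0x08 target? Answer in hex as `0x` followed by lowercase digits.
+0x08: fc df ⇒ word 0xdffc (little)
  opcode bits[15:11]=0x1b: bl/J
  imm@[10:0]=0x7fc (s11→-4) ⇒ $-4
  target = base 0xd7b0 + off 0x08 + 2 + imm -4 = 0xd7b6

0xd7b6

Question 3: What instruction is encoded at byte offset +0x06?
and %r5, %r0

+0x06: 00 e5 ⇒ word 0xe500 (little)
  opcode bits[15:11]=0x1c: and/RR
  rd@[10:8]=0x5 ⇒ %r5
  rs@[7:5]=0x0 ⇒ %r0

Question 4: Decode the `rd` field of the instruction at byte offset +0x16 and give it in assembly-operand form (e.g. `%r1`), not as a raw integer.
%r1

off 0x16: read 00 01 as little → 0x0100
  opcode bits[15:11]=0x0: cpl/R
  rd: (w>>8)&0x7=0x1 → %r1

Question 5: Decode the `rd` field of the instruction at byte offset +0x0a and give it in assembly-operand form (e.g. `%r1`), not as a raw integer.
%r3

+0x0a: 00 03 ⇒ word 0x0300 (little)
  opcode bits[15:11]=0x0: cpl/R
  rd@[10:8]=0x3 ⇒ %r3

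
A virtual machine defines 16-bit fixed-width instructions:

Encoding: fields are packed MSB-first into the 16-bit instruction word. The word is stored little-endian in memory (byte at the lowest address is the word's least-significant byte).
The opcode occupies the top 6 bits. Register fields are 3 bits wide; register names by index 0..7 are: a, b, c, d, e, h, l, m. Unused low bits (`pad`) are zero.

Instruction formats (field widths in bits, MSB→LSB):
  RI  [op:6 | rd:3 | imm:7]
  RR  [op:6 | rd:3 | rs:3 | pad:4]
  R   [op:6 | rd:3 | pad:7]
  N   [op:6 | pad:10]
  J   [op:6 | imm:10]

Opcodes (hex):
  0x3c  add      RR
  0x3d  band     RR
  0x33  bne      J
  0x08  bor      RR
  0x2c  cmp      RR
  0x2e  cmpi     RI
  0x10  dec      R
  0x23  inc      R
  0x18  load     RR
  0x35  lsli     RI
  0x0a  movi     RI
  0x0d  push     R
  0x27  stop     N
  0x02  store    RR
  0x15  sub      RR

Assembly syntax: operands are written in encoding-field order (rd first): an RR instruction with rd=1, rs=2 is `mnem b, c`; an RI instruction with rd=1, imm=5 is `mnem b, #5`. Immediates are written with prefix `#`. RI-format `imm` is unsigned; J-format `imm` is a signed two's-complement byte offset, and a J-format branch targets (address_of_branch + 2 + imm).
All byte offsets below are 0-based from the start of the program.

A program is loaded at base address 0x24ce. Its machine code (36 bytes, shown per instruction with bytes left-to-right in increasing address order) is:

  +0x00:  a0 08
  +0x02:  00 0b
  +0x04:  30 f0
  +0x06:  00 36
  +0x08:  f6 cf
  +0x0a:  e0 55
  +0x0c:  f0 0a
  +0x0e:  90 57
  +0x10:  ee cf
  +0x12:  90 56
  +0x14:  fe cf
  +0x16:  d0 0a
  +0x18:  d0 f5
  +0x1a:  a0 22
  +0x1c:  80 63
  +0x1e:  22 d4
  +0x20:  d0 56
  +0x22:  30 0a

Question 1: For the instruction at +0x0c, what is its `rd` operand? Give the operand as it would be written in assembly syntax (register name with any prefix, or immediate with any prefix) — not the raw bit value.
h

off 0x0c: read f0 0a as little → 0x0af0
  op=0x0af0>>10=0x2 ⇒ store (RR)
  rd: (w>>7)&0x7=0x5 → h
  rs: (w>>4)&0x7=0x7 → m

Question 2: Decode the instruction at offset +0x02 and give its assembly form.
store l, a

off 0x02: read 00 0b as little → 0x0b00
  top 6b → 0x2 → store [RR]
  rd: (w>>7)&0x7=0x6 → l
  rs: (w>>4)&0x7=0x0 → a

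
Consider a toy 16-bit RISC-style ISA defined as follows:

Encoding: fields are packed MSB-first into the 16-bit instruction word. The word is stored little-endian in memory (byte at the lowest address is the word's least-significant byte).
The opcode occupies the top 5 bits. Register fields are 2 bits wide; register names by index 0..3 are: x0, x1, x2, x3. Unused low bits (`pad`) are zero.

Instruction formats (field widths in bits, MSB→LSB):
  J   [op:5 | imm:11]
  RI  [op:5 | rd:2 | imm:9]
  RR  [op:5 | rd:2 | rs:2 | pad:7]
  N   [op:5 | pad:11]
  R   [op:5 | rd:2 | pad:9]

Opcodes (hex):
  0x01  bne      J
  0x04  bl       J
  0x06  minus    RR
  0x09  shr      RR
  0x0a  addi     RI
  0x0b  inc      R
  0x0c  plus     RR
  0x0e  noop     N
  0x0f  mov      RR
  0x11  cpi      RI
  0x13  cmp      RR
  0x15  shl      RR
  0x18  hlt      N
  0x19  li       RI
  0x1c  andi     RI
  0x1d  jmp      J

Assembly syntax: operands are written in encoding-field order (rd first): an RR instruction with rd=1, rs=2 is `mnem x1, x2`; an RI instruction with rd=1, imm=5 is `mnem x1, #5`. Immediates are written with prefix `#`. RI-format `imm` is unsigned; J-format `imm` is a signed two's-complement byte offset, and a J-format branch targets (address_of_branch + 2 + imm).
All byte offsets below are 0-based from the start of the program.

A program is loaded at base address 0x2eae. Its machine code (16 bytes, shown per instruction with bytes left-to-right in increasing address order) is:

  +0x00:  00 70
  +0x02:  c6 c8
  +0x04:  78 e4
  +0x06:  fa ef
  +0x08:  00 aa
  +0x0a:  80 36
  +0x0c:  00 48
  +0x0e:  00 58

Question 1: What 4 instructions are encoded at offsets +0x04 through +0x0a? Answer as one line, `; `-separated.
+0x04: 78 e4 ⇒ word 0xe478 (little)
  op=0xe478>>11=0x1c ⇒ andi (RI)
  [10:9] rd=2 = x2
  [8:0] imm=120 = #120
+0x06: fa ef ⇒ word 0xeffa (little)
  op=0xeffa>>11=0x1d ⇒ jmp (J)
  [10:0] imm=2042 (s11→-6) = #-6
+0x08: 00 aa ⇒ word 0xaa00 (little)
  op=0xaa00>>11=0x15 ⇒ shl (RR)
  [10:9] rd=1 = x1
  [8:7] rs=0 = x0
+0x0a: 80 36 ⇒ word 0x3680 (little)
  op=0x3680>>11=0x6 ⇒ minus (RR)
  [10:9] rd=3 = x3
  [8:7] rs=1 = x1

andi x2, #120; jmp #-6; shl x1, x0; minus x3, x1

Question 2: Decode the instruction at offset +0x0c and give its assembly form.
+0x0c: 00 48 ⇒ word 0x4800 (little)
  opcode bits[15:11]=0x9: shr/RR
  [10:9] rd=0 = x0
  [8:7] rs=0 = x0

shr x0, x0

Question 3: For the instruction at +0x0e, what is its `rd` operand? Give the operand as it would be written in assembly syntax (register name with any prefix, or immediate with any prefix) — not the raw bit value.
x0

off 0x0e: read 00 58 as little → 0x5800
  opcode bits[15:11]=0xb: inc/R
  rd: (w>>9)&0x3=0x0 → x0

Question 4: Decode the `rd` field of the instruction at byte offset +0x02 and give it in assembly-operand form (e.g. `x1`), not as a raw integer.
x0

off 0x02: read c6 c8 as little → 0xc8c6
  opcode bits[15:11]=0x19: li/RI
  [10:9] rd=0 = x0
  [8:0] imm=198 = #198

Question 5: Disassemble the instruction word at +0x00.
noop

@+00  little-endian(00 70) = 0x7000
  op=0x7000>>11=0xe ⇒ noop (N)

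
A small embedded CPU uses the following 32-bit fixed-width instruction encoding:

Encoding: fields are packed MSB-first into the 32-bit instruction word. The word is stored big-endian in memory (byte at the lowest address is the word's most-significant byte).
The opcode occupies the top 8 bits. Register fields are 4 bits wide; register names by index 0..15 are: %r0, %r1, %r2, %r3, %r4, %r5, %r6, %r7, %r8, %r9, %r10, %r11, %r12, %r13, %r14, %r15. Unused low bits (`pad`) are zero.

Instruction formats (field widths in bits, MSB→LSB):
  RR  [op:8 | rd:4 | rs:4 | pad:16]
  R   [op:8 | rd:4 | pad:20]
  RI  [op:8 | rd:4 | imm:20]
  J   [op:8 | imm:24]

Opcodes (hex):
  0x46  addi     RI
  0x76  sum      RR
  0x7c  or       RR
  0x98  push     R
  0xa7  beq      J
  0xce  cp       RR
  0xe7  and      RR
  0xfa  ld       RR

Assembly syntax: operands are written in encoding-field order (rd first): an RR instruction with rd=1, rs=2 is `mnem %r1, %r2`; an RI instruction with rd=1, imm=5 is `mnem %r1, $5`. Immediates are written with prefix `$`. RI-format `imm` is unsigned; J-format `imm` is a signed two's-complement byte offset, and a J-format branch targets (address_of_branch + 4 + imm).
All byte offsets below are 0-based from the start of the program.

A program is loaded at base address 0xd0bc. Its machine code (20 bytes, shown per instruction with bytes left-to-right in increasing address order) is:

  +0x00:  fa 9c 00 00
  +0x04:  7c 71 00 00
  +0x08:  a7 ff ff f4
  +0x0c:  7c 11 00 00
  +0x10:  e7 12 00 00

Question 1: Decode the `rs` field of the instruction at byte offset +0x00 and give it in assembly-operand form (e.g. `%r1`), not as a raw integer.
@+00  big-endian(fa 9c 00 00) = 0xfa9c0000
  op=0xfa9c0000>>24=0xfa ⇒ ld (RR)
  rd: (w>>20)&0xf=0x9 → %r9
  rs: (w>>16)&0xf=0xc → %r12

%r12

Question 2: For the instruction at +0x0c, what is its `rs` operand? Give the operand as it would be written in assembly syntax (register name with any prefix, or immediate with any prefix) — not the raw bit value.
+0x0c: 7c 11 00 00 ⇒ word 0x7c110000 (big)
  op=0x7c110000>>24=0x7c ⇒ or (RR)
  rd: (w>>20)&0xf=0x1 → %r1
  rs: (w>>16)&0xf=0x1 → %r1

%r1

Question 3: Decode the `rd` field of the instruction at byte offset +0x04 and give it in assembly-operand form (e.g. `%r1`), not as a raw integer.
[04] 7c 71 00 00 → 0x7c710000
  op=0x7c710000>>24=0x7c ⇒ or (RR)
  rd@[23:20]=0x7 ⇒ %r7
  rs@[19:16]=0x1 ⇒ %r1

%r7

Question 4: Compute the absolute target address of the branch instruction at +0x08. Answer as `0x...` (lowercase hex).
0xd0bc

[08] a7 ff ff f4 → 0xa7fffff4
  opcode bits[31:24]=0xa7: beq/J
  [23:0] imm=16777204 (s24→-12) = $-12
  target = base 0xd0bc + off 0x08 + 4 + imm -12 = 0xd0bc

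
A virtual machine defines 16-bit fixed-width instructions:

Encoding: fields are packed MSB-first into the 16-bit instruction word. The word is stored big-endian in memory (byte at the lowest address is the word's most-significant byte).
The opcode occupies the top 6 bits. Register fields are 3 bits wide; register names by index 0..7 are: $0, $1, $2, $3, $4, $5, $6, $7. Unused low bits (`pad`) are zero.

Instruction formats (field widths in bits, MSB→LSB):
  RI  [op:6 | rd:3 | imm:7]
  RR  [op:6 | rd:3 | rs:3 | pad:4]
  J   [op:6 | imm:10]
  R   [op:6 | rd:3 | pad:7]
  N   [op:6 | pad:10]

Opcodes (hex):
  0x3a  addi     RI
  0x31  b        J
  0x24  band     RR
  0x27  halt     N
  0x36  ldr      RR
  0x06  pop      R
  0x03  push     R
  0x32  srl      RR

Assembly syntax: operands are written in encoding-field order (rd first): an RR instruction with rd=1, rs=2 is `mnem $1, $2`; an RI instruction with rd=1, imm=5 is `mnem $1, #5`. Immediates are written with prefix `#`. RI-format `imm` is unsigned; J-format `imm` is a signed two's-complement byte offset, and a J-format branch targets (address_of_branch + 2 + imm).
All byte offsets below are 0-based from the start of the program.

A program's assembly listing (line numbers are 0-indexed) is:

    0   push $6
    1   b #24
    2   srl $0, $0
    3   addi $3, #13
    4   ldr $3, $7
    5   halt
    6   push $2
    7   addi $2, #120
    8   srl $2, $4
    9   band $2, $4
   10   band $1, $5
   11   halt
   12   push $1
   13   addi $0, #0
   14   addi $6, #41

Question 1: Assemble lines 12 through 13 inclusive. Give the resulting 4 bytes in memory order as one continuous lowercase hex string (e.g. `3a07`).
0c80e800

L12: push op=0x3:6|rd=1:3|pad=0:7 ⇒ 0x0c80 ⇒ big 0c 80
L13: addi op=0x3a:6|rd=0:3|imm=0:7 ⇒ 0xe800 ⇒ big e8 00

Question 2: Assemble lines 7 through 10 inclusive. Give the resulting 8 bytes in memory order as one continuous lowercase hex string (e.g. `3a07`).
7. addi fields op=0x3a:6|rd=2:3|imm=120:7 → word e978h → e9 78
8. srl fields op=0x32:6|rd=2:3|rs=4:3|pad=0:4 → word c940h → c9 40
9. band fields op=0x24:6|rd=2:3|rs=4:3|pad=0:4 → word 9140h → 91 40
10. band fields op=0x24:6|rd=1:3|rs=5:3|pad=0:4 → word 90d0h → 90 d0

e978c940914090d0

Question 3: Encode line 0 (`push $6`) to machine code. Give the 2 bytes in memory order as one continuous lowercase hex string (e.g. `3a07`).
line 0 (push): pack op=0x3:6|rd=6:3|pad=0:7 = 0x0f00; big→ 0f 00

0f00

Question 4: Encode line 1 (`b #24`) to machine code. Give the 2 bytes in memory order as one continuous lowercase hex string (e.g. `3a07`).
line 1 (b): pack op=0x31:6|imm=24:10 = 0xc418; big→ c4 18

c418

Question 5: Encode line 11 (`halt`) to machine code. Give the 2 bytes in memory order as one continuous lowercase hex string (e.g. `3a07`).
9c00

L11: halt op=0x27:6|pad=0:10 ⇒ 0x9c00 ⇒ big 9c 00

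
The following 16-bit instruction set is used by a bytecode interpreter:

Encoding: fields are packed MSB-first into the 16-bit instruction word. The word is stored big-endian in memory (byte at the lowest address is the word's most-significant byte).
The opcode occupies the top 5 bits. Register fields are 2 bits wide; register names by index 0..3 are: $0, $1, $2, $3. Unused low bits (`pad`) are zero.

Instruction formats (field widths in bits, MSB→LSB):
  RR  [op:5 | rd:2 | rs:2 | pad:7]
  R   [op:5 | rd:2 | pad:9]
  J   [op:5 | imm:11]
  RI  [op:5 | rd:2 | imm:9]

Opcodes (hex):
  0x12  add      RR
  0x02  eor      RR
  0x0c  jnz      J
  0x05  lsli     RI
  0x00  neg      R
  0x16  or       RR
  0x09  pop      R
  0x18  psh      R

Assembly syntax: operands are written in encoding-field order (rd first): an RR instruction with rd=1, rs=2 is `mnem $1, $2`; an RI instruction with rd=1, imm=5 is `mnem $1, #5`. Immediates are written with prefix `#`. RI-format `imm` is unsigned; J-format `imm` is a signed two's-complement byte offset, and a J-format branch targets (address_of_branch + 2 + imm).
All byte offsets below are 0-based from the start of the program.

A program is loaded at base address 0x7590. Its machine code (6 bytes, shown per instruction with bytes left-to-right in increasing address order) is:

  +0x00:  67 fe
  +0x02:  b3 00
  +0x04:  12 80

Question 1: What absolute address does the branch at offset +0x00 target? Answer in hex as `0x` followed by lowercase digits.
@+00  big-endian(67 fe) = 0x67fe
  op=0x67fe>>11=0xc ⇒ jnz (J)
  imm: (w>>0)&0x7ff=0x7fe (s11→-2) → #-2
  target = base 0x7590 + off 0x00 + 2 + imm -2 = 0x7590

0x7590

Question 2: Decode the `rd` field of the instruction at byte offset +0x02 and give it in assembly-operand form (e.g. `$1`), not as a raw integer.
$1

@+02  big-endian(b3 00) = 0xb300
  opcode bits[15:11]=0x16: or/RR
  [10:9] rd=1 = $1
  [8:7] rs=2 = $2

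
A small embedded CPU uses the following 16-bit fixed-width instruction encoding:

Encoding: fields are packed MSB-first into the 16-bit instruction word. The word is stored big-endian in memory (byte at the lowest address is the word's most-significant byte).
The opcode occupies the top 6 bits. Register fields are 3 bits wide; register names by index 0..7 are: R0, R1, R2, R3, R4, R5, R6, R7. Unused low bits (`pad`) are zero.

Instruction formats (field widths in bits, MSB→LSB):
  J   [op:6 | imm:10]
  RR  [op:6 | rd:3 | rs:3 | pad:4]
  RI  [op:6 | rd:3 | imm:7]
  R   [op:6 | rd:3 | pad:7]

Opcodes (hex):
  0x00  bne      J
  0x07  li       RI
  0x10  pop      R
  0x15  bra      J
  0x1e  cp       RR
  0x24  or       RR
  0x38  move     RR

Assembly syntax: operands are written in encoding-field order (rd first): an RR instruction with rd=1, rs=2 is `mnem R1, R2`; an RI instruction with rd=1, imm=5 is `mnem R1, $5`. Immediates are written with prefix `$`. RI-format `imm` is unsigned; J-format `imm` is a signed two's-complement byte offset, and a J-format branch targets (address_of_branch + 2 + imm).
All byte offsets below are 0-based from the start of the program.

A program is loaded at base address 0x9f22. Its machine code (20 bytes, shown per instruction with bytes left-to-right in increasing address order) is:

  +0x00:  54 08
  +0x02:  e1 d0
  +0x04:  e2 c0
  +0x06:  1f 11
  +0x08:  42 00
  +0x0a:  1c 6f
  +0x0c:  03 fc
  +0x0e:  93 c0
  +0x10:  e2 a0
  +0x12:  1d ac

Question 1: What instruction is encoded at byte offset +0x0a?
li R0, $111

off 0x0a: read 1c 6f as big → 0x1c6f
  top 6b → 0x7 → li [RI]
  rd@[9:7]=0x0 ⇒ R0
  imm@[6:0]=0x6f ⇒ $111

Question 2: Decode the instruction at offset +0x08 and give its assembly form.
pop R4

+0x08: 42 00 ⇒ word 0x4200 (big)
  opcode bits[15:10]=0x10: pop/R
  rd: (w>>7)&0x7=0x4 → R4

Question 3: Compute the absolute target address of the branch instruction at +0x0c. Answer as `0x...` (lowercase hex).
0x9f2c

[0c] 03 fc → 0x03fc
  top 6b → 0x0 → bne [J]
  [9:0] imm=1020 (s10→-4) = $-4
  target = base 0x9f22 + off 0x0c + 2 + imm -4 = 0x9f2c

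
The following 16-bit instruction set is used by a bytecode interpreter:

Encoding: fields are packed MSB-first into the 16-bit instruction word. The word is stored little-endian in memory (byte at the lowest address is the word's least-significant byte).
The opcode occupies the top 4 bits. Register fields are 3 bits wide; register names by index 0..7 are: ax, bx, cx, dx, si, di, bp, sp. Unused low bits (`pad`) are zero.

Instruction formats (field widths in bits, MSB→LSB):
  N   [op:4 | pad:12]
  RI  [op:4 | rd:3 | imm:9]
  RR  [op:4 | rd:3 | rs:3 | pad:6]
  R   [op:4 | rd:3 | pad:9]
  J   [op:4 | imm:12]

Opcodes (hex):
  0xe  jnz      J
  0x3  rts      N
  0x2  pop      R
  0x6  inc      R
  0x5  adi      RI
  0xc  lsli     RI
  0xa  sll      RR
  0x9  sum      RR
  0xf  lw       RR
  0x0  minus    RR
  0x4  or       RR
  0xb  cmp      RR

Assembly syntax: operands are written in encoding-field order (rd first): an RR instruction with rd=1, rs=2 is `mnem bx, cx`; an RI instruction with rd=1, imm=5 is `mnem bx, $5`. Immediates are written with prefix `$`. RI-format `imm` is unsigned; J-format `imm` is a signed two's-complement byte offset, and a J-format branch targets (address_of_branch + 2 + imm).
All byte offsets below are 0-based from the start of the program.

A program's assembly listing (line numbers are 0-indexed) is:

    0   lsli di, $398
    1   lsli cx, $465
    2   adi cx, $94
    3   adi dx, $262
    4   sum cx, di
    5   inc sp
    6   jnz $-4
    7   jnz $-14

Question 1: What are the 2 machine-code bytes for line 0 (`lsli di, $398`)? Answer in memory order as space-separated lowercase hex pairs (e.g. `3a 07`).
8e cb

L0: lsli op=0xc:4|rd=5:3|imm=398:9 ⇒ 0xcb8e ⇒ little 8e cb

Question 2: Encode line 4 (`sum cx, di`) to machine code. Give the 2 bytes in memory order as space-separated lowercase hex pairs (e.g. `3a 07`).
40 95

line 4 (sum): pack op=0x9:4|rd=2:3|rs=5:3|pad=0:6 = 0x9540; little→ 40 95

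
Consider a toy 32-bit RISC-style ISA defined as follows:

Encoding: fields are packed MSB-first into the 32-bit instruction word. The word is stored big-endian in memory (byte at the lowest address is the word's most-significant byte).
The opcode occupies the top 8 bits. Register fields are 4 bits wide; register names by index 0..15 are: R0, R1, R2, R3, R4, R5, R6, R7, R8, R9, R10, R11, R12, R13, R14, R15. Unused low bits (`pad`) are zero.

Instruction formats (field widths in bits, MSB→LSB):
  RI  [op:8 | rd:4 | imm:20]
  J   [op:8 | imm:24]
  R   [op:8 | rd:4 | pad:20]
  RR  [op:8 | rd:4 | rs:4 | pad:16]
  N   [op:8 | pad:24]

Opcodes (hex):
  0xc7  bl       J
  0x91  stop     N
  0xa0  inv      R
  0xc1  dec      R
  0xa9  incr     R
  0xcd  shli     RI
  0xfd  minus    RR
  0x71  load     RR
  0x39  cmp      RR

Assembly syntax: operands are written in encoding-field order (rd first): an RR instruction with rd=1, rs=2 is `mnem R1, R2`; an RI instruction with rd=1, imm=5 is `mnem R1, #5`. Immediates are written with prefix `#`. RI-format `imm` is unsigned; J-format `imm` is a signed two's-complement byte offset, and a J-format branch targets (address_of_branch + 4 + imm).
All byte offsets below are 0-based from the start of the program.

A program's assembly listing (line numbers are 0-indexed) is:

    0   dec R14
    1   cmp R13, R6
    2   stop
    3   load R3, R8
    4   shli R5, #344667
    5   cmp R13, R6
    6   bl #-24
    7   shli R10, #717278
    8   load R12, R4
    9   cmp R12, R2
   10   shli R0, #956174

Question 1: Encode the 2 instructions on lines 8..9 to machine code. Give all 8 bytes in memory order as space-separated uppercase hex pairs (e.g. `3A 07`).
8. load fields op=0x71:8|rd=12:4|rs=4:4|pad=0:16 → word 71c40000h → 71 c4 00 00
9. cmp fields op=0x39:8|rd=12:4|rs=2:4|pad=0:16 → word 39c20000h → 39 c2 00 00

71 C4 00 00 39 C2 00 00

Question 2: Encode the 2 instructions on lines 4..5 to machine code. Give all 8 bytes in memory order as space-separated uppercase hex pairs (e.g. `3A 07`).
CD 55 42 5B 39 D6 00 00

4. shli fields op=0xcd:8|rd=5:4|imm=344667:20 → word cd55425bh → cd 55 42 5b
5. cmp fields op=0x39:8|rd=13:4|rs=6:4|pad=0:16 → word 39d60000h → 39 d6 00 00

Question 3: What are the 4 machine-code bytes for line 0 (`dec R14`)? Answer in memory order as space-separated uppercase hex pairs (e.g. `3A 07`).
C1 E0 00 00

L0: dec op=0xc1:8|rd=14:4|pad=0:20 ⇒ 0xc1e00000 ⇒ big c1 e0 00 00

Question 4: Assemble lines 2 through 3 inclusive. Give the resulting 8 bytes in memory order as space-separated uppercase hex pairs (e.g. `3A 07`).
L2: stop op=0x91:8|pad=0:24 ⇒ 0x91000000 ⇒ big 91 00 00 00
L3: load op=0x71:8|rd=3:4|rs=8:4|pad=0:16 ⇒ 0x71380000 ⇒ big 71 38 00 00

91 00 00 00 71 38 00 00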